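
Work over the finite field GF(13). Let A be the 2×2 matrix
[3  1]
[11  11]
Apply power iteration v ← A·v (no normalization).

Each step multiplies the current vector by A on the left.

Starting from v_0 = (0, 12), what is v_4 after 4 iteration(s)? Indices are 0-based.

v_0 = (0, 12).
v_1 = A·v_0 = (12, 2).
v_2 = A·v_1 = (12, 11).
v_3 = A·v_2 = (8, 6).
v_4 = A·v_3 = (4, 11).

v_4 = (4, 11)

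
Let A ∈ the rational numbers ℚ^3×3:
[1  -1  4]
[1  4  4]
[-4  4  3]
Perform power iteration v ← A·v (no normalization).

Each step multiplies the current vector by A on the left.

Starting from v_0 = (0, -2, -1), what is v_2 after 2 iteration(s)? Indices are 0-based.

v_2 = (-34, -94, -73)

v_0 = (0, -2, -1).
v_1 = A·v_0 = (-2, -12, -11).
v_2 = A·v_1 = (-34, -94, -73).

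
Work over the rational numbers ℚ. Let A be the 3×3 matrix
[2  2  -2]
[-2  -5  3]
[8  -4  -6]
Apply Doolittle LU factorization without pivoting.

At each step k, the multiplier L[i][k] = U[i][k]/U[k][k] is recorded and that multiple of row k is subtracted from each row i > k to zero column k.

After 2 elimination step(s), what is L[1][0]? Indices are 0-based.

[col 0] pivot 2
  R1 -= -1*R0 → (0, -3, 1)  (L[1][0] := -1)
  R2 -= 4*R0 → (0, -12, 2)  (L[2][0] := 4)
[col 1] pivot -3
  R2 -= 4*R1 → (0, 0, -2)  (L[2][1] := 4)

L[1][0] = -1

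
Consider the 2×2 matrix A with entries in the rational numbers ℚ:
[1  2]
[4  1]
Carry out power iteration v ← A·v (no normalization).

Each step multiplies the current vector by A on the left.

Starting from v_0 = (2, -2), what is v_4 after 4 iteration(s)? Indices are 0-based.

v_0 = (2, -2).
v_1 = A·v_0 = (-2, 6).
v_2 = A·v_1 = (10, -2).
v_3 = A·v_2 = (6, 38).
v_4 = A·v_3 = (82, 62).

v_4 = (82, 62)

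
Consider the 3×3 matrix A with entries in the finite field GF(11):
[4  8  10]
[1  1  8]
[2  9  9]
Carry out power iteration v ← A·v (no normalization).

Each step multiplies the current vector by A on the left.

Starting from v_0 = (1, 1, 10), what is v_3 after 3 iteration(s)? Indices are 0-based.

v_3 = (4, 0, 0)

v_0 = (1, 1, 10).
v_1 = A·v_0 = (2, 5, 2).
v_2 = A·v_1 = (2, 1, 1).
v_3 = A·v_2 = (4, 0, 0).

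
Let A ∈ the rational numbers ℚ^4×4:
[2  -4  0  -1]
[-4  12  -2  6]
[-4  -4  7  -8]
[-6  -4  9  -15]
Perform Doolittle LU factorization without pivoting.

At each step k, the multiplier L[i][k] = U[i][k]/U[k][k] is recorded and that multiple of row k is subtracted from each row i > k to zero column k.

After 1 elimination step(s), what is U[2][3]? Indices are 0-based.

[col 0] pivot 2
  R1 -= -2*R0 → (0, 4, -2, 4)  (L[1][0] := -2)
  R2 -= -2*R0 → (0, -12, 7, -10)  (L[2][0] := -2)
  R3 -= -3*R0 → (0, -16, 9, -18)  (L[3][0] := -3)

U[2][3] = -10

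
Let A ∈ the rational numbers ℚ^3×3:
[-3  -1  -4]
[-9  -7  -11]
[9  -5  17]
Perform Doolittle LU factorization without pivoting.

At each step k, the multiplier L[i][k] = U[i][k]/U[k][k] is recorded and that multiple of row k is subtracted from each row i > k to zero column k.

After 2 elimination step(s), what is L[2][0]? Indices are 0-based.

L[2][0] = -3

[col 0] pivot -3
  R1 -= 3*R0 → (0, -4, 1)  (L[1][0] := 3)
  R2 -= -3*R0 → (0, -8, 5)  (L[2][0] := -3)
[col 1] pivot -4
  R2 -= 2*R1 → (0, 0, 3)  (L[2][1] := 2)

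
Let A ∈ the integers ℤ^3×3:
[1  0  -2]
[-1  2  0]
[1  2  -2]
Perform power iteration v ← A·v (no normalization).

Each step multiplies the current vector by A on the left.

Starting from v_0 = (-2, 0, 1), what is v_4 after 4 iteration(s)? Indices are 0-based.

v_4 = (-20, 36, 4)

v_0 = (-2, 0, 1).
v_1 = A·v_0 = (-4, 2, -4).
v_2 = A·v_1 = (4, 8, 8).
v_3 = A·v_2 = (-12, 12, 4).
v_4 = A·v_3 = (-20, 36, 4).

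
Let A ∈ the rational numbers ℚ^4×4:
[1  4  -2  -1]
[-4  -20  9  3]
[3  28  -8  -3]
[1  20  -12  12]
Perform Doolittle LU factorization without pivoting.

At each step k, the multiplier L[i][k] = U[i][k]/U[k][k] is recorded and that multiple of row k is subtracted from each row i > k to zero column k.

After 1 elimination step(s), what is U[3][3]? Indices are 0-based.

Step 1: pivot at (0,0) is 1.
  row1 ← row1 − (-4)·row0  ⇒  L[1][0]=-4, U row1=(0, -4, 1, -1)
  row2 ← row2 − (3)·row0  ⇒  L[2][0]=3, U row2=(0, 16, -2, 0)
  row3 ← row3 − (1)·row0  ⇒  L[3][0]=1, U row3=(0, 16, -10, 13)

U[3][3] = 13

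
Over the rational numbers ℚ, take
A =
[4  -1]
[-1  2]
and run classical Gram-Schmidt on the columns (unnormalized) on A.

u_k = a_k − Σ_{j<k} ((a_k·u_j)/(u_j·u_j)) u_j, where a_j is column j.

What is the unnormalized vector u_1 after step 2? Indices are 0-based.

u_1 = (7/17, 28/17)

Step 1: u_0 = a_0 = (4, -1).
Step 2: u_1 = a_1 − (-6/17)·u_0 = (7/17, 28/17).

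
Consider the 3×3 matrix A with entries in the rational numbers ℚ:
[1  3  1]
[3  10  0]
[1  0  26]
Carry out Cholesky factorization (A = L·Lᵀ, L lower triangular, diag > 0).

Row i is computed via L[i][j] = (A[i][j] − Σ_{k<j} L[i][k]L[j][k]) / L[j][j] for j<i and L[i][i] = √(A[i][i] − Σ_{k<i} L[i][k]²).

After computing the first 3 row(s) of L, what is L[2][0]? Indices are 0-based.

L[2][0] = 1

Step 1: L[0][0] = √(1) = 1.
  L[1][0] = (3) / L[0][0] = 3.
Step 2: L[1][1] = √(1) = 1.
  L[2][0] = (1) / L[0][0] = 1.
  L[2][1] = (-3) / L[1][1] = -3.
Step 3: L[2][2] = √(16) = 4.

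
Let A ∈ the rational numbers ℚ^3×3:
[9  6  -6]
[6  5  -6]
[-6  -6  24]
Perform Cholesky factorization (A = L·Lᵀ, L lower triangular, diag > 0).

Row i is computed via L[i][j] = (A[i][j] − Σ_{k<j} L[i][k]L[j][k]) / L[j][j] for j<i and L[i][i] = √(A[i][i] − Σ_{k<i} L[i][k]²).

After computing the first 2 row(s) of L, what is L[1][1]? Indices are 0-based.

L[1][1] = 1

Step 1: L[0][0] = √(9) = 3.
  L[1][0] = (6) / L[0][0] = 2.
Step 2: L[1][1] = √(1) = 1.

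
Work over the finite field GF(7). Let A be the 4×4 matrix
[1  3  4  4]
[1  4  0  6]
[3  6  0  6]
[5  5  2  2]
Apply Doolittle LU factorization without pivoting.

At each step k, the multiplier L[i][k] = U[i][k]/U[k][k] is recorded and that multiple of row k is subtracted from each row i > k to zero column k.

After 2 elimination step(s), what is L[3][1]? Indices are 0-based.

L[3][1] = 4

k=0: U[0][0]=1
  eliminate (1,0): mult=1, new row 1: (0, 1, 3, 2); set L[1][0]=1
  eliminate (2,0): mult=3, new row 2: (0, 4, 2, 1); set L[2][0]=3
  eliminate (3,0): mult=5, new row 3: (0, 4, 3, 3); set L[3][0]=5
k=1: U[1][1]=1
  eliminate (2,1): mult=4, new row 2: (0, 0, 4, 0); set L[2][1]=4
  eliminate (3,1): mult=4, new row 3: (0, 0, 5, 2); set L[3][1]=4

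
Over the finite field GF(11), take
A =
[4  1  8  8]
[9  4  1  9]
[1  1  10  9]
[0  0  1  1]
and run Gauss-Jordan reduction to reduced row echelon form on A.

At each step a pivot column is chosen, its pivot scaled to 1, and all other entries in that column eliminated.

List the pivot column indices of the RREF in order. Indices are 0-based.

pivot columns: 0, 1, 2, 3

[1] R0 /= 4  ⇒  (1, 3, 2, 2)
     R1 -= 9·R0  ⇒  (0, 10, 5, 2)
     R2 -= 1·R0  ⇒  (0, 9, 8, 7)
[2] R1 /= 10  ⇒  (0, 1, 6, 9)
     R0 -= 3·R1  ⇒  (1, 0, 6, 8)
     R2 -= 9·R1  ⇒  (0, 0, 9, 3)
[3] R2 /= 9  ⇒  (0, 0, 1, 4)
     R0 -= 6·R2  ⇒  (1, 0, 0, 6)
     R1 -= 6·R2  ⇒  (0, 1, 0, 7)
     R3 -= 1·R2  ⇒  (0, 0, 0, 8)
[4] R3 /= 8  ⇒  (0, 0, 0, 1)
     R0 -= 6·R3  ⇒  (1, 0, 0, 0)
     R1 -= 7·R3  ⇒  (0, 1, 0, 0)
     R2 -= 4·R3  ⇒  (0, 0, 1, 0)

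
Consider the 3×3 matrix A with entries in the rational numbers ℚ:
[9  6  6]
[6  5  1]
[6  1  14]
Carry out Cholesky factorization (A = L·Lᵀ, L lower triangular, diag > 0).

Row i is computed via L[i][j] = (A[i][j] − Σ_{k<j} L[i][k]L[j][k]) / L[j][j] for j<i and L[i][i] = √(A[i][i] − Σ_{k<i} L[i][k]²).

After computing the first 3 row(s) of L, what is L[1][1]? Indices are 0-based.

L[1][1] = 1

Step 1: L[0][0] = √(9) = 3.
  L[1][0] = (6) / L[0][0] = 2.
Step 2: L[1][1] = √(1) = 1.
  L[2][0] = (6) / L[0][0] = 2.
  L[2][1] = (-3) / L[1][1] = -3.
Step 3: L[2][2] = √(1) = 1.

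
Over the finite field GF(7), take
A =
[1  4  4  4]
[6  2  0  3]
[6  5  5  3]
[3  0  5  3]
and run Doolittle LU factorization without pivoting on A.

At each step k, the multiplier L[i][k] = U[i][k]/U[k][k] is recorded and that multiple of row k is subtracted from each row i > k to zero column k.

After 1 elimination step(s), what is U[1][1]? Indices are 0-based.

Step 1: pivot at (0,0) is 1.
  row1 ← row1 − (6)·row0  ⇒  L[1][0]=6, U row1=(0, 6, 4, 0)
  row2 ← row2 − (6)·row0  ⇒  L[2][0]=6, U row2=(0, 2, 2, 0)
  row3 ← row3 − (3)·row0  ⇒  L[3][0]=3, U row3=(0, 2, 0, 5)

U[1][1] = 6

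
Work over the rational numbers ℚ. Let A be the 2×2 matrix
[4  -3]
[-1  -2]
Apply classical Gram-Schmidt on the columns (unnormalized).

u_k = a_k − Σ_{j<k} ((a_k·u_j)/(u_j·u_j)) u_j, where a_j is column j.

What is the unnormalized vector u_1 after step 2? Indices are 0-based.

u_1 = (-11/17, -44/17)

Step 1: u_0 = a_0 = (4, -1).
Step 2: u_1 = a_1 − (-10/17)·u_0 = (-11/17, -44/17).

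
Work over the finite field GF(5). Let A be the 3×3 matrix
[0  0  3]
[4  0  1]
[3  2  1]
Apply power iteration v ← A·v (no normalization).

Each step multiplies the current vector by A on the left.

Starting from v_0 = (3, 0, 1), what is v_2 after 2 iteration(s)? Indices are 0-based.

v_2 = (0, 2, 0)

v_0 = (3, 0, 1).
v_1 = A·v_0 = (3, 3, 0).
v_2 = A·v_1 = (0, 2, 0).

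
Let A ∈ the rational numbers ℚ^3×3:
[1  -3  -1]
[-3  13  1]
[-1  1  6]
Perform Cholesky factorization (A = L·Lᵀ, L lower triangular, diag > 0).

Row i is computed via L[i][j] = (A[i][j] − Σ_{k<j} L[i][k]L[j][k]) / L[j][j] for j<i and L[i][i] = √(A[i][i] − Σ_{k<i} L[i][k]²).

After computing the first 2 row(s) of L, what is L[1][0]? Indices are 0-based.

Step 1: L[0][0] = √(1) = 1.
  L[1][0] = (-3) / L[0][0] = -3.
Step 2: L[1][1] = √(4) = 2.

L[1][0] = -3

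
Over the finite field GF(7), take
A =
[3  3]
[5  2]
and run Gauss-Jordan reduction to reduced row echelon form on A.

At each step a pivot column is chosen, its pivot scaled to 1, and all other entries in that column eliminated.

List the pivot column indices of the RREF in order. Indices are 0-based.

step 1: normalize row 0 (÷3) = (1, 1)
  row 1: subtract 5×row0 = (0, 4)
step 2: normalize row 1 (÷4) = (0, 1)
  row 0: subtract 1×row1 = (1, 0)

pivot columns: 0, 1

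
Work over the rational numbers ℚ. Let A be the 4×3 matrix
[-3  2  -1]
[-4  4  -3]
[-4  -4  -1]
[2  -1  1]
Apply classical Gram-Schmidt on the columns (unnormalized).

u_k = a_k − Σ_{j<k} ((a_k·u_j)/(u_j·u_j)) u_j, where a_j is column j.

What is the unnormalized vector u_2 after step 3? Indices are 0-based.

u_2 = (1120/1601, -739/1601, -153/1601, -104/1601)

Step 1: u_0 = a_0 = (-3, -4, -4, 2).
Step 2: u_1 = a_1 − (-8/45)·u_0 = (22/15, 148/45, -212/45, -29/45).
Step 3: u_2 = a_2 − (7/15)·u_0 − (-327/1601)·u_1 = (1120/1601, -739/1601, -153/1601, -104/1601).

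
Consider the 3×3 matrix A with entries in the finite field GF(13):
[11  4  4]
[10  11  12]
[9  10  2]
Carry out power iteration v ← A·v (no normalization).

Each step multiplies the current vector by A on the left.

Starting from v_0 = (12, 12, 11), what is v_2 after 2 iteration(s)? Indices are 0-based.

v_0 = (12, 12, 11).
v_1 = A·v_0 = (3, 7, 3).
v_2 = A·v_1 = (8, 0, 12).

v_2 = (8, 0, 12)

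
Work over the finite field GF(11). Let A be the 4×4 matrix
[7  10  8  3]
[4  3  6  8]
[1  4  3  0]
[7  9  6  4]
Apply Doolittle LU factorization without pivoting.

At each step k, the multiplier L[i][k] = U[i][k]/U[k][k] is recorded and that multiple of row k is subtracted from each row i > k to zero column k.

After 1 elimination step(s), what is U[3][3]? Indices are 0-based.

k=0: U[0][0]=7
  eliminate (1,0): mult=10, new row 1: (0, 2, 3, 0); set L[1][0]=10
  eliminate (2,0): mult=8, new row 2: (0, 1, 5, 9); set L[2][0]=8
  eliminate (3,0): mult=1, new row 3: (0, 10, 9, 1); set L[3][0]=1

U[3][3] = 1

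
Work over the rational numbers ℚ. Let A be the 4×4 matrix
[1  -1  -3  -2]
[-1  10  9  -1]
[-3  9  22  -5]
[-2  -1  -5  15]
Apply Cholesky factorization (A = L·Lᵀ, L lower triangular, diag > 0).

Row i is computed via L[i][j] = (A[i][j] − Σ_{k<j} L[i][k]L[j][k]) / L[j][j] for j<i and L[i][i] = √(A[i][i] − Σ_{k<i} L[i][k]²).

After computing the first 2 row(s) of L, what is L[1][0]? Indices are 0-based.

L[1][0] = -1

Step 1: L[0][0] = √(1) = 1.
  L[1][0] = (-1) / L[0][0] = -1.
Step 2: L[1][1] = √(9) = 3.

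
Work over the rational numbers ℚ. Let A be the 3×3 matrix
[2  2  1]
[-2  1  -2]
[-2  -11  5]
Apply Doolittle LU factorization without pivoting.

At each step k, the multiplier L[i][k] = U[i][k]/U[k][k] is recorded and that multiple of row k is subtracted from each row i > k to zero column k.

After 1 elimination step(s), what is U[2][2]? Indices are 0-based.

U[2][2] = 6

k=0: U[0][0]=2
  eliminate (1,0): mult=-1, new row 1: (0, 3, -1); set L[1][0]=-1
  eliminate (2,0): mult=-1, new row 2: (0, -9, 6); set L[2][0]=-1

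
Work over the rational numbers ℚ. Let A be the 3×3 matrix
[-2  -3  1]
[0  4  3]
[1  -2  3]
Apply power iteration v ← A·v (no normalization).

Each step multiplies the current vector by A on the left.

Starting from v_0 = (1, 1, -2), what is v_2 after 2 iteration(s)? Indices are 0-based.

v_2 = (13, -29, -24)

v_0 = (1, 1, -2).
v_1 = A·v_0 = (-7, -2, -7).
v_2 = A·v_1 = (13, -29, -24).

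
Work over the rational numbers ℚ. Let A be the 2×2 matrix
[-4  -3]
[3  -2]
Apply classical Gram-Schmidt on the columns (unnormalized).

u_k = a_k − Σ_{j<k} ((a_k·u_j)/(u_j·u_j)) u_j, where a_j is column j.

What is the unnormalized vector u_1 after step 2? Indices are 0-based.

Step 1: u_0 = a_0 = (-4, 3).
Step 2: u_1 = a_1 − (6/25)·u_0 = (-51/25, -68/25).

u_1 = (-51/25, -68/25)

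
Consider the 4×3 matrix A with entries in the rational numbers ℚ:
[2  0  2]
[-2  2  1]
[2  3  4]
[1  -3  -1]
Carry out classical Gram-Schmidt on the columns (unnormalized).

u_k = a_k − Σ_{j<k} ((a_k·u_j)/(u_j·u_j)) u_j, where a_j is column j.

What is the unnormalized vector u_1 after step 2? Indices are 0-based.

Step 1: u_0 = a_0 = (2, -2, 2, 1).
Step 2: u_1 = a_1 − (-1/13)·u_0 = (2/13, 24/13, 41/13, -38/13).

u_1 = (2/13, 24/13, 41/13, -38/13)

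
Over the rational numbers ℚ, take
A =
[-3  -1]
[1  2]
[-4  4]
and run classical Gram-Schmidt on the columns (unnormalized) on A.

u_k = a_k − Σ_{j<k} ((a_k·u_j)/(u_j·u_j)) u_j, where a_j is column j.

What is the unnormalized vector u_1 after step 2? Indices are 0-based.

u_1 = (-59/26, 63/26, 30/13)

Step 1: u_0 = a_0 = (-3, 1, -4).
Step 2: u_1 = a_1 − (-11/26)·u_0 = (-59/26, 63/26, 30/13).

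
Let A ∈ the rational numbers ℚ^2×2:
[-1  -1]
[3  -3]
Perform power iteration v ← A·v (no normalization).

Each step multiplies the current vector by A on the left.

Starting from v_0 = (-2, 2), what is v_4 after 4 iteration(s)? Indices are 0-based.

v_0 = (-2, 2).
v_1 = A·v_0 = (0, -12).
v_2 = A·v_1 = (12, 36).
v_3 = A·v_2 = (-48, -72).
v_4 = A·v_3 = (120, 72).

v_4 = (120, 72)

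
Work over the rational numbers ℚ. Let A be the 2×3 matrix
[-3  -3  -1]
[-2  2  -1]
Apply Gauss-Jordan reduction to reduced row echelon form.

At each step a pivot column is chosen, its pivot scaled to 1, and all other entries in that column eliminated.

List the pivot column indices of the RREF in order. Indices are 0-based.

pivot columns: 0, 1

step 1: normalize row 0 (÷-3) = (1, 1, 1/3)
  row 1: subtract -2×row0 = (0, 4, -1/3)
step 2: normalize row 1 (÷4) = (0, 1, -1/12)
  row 0: subtract 1×row1 = (1, 0, 5/12)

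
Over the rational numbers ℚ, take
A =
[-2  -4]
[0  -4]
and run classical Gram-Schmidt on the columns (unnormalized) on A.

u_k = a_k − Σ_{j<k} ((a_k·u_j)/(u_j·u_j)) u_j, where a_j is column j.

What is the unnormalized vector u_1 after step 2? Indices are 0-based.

u_1 = (0, -4)

Step 1: u_0 = a_0 = (-2, 0).
Step 2: u_1 = a_1 − (2)·u_0 = (0, -4).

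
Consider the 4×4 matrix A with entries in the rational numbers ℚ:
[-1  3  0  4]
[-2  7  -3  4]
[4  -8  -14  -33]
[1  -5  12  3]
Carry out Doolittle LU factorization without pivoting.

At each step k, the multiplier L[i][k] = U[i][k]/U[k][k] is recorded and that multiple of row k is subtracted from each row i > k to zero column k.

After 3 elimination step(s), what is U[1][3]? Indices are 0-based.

[col 0] pivot -1
  R1 -= 2*R0 → (0, 1, -3, -4)  (L[1][0] := 2)
  R2 -= -4*R0 → (0, 4, -14, -17)  (L[2][0] := -4)
  R3 -= -1*R0 → (0, -2, 12, 7)  (L[3][0] := -1)
[col 1] pivot 1
  R2 -= 4*R1 → (0, 0, -2, -1)  (L[2][1] := 4)
  R3 -= -2*R1 → (0, 0, 6, -1)  (L[3][1] := -2)
[col 2] pivot -2
  R3 -= -3*R2 → (0, 0, 0, -4)  (L[3][2] := -3)

U[1][3] = -4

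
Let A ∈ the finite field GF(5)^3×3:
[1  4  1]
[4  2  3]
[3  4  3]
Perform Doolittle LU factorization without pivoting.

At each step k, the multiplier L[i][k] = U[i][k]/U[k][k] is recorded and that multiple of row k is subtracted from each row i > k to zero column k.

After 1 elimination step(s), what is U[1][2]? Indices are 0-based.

U[1][2] = 4

k=0: U[0][0]=1
  eliminate (1,0): mult=4, new row 1: (0, 1, 4); set L[1][0]=4
  eliminate (2,0): mult=3, new row 2: (0, 2, 0); set L[2][0]=3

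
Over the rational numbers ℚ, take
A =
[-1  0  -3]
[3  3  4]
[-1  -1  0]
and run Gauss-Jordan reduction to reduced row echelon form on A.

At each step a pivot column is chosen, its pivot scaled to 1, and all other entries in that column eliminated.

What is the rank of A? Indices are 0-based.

rank = 3

pivot(0,0)=-1: scale R0 → (1, 0, 3)
  clear (1,0): R1 −= (3)R0 → (0, 3, -5)
  clear (2,0): R2 −= (-1)R0 → (0, -1, 3)
pivot(1,1)=3: scale R1 → (0, 1, -5/3)
  clear (2,1): R2 −= (-1)R1 → (0, 0, 4/3)
pivot(2,2)=4/3: scale R2 → (0, 0, 1)
  clear (0,2): R0 −= (3)R2 → (1, 0, 0)
  clear (1,2): R1 −= (-5/3)R2 → (0, 1, 0)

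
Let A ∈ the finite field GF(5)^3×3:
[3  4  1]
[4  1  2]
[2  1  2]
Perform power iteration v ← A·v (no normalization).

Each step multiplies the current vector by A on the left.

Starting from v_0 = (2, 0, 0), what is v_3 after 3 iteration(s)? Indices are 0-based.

v_3 = (0, 2, 4)

v_0 = (2, 0, 0).
v_1 = A·v_0 = (1, 3, 4).
v_2 = A·v_1 = (4, 0, 3).
v_3 = A·v_2 = (0, 2, 4).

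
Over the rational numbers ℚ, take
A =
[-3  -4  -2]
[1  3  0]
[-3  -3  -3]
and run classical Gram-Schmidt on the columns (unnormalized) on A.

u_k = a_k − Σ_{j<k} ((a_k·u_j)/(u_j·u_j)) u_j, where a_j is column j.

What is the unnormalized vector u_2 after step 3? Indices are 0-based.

u_2 = (9/35, 9/70, -3/14)

Step 1: u_0 = a_0 = (-3, 1, -3).
Step 2: u_1 = a_1 − (24/19)·u_0 = (-4/19, 33/19, 15/19).
Step 3: u_2 = a_2 − (15/19)·u_0 − (-37/70)·u_1 = (9/35, 9/70, -3/14).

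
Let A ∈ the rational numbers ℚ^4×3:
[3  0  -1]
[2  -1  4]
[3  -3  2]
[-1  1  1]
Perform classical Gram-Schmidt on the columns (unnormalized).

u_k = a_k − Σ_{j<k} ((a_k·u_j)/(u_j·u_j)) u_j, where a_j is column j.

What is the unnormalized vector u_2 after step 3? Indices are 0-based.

u_2 = (-115/109, 345/109, -49/109, 198/109)

Step 1: u_0 = a_0 = (3, 2, 3, -1).
Step 2: u_1 = a_1 − (-12/23)·u_0 = (36/23, 1/23, -33/23, 11/23).
Step 3: u_2 = a_2 − (10/23)·u_0 − (-87/109)·u_1 = (-115/109, 345/109, -49/109, 198/109).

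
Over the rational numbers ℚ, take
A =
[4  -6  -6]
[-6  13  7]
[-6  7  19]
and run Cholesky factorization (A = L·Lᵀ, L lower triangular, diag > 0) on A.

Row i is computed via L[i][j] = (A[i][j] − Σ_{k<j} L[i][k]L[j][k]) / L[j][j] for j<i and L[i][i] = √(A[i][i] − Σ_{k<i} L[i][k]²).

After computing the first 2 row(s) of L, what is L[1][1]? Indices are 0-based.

Step 1: L[0][0] = √(4) = 2.
  L[1][0] = (-6) / L[0][0] = -3.
Step 2: L[1][1] = √(4) = 2.

L[1][1] = 2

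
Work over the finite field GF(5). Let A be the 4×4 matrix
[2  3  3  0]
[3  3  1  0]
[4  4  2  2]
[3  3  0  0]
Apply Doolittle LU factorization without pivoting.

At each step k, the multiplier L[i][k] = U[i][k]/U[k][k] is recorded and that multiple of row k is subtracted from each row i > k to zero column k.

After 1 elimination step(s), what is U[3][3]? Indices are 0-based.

U[3][3] = 0

Step 1: pivot at (0,0) is 2.
  row1 ← row1 − (4)·row0  ⇒  L[1][0]=4, U row1=(0, 1, 4, 0)
  row2 ← row2 − (2)·row0  ⇒  L[2][0]=2, U row2=(0, 3, 1, 2)
  row3 ← row3 − (4)·row0  ⇒  L[3][0]=4, U row3=(0, 1, 3, 0)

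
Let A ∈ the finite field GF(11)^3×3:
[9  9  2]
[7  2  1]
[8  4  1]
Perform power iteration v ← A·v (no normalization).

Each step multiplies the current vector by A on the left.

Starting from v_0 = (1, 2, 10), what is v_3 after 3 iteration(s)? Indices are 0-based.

v_3 = (5, 10, 5)

v_0 = (1, 2, 10).
v_1 = A·v_0 = (3, 10, 4).
v_2 = A·v_1 = (4, 1, 2).
v_3 = A·v_2 = (5, 10, 5).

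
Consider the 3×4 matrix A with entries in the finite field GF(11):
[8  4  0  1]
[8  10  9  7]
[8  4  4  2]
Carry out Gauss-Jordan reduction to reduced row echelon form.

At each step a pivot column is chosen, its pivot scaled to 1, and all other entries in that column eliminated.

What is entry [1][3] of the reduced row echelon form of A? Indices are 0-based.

step 1: normalize row 0 (÷8) = (1, 6, 0, 7)
  row 1: subtract 8×row0 = (0, 6, 9, 6)
  row 2: subtract 8×row0 = (0, 0, 4, 1)
step 2: normalize row 1 (÷6) = (0, 1, 7, 1)
  row 0: subtract 6×row1 = (1, 0, 2, 1)
step 3: normalize row 2 (÷4) = (0, 0, 1, 3)
  row 0: subtract 2×row2 = (1, 0, 0, 6)
  row 1: subtract 7×row2 = (0, 1, 0, 2)

M[1][3] = 2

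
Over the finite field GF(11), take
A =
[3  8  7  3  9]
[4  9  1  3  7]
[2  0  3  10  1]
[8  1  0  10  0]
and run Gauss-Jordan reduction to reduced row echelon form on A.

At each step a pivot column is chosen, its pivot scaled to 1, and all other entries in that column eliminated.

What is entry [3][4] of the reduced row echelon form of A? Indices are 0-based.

M[3][4] = 3

pivot(0,0)=3: scale R0 → (1, 10, 6, 1, 3)
  clear (1,0): R1 −= (4)R0 → (0, 2, 10, 10, 6)
  clear (2,0): R2 −= (2)R0 → (0, 2, 2, 8, 6)
  clear (3,0): R3 −= (8)R0 → (0, 9, 7, 2, 9)
pivot(1,1)=2: scale R1 → (0, 1, 5, 5, 3)
  clear (0,1): R0 −= (10)R1 → (1, 0, 0, 6, 6)
  clear (2,1): R2 −= (2)R1 → (0, 0, 3, 9, 0)
  clear (3,1): R3 −= (9)R1 → (0, 0, 6, 1, 4)
pivot(2,2)=3: scale R2 → (0, 0, 1, 3, 0)
  clear (1,2): R1 −= (5)R2 → (0, 1, 0, 1, 3)
  clear (3,2): R3 −= (6)R2 → (0, 0, 0, 5, 4)
pivot(3,3)=5: scale R3 → (0, 0, 0, 1, 3)
  clear (0,3): R0 −= (6)R3 → (1, 0, 0, 0, 10)
  clear (1,3): R1 −= (1)R3 → (0, 1, 0, 0, 0)
  clear (2,3): R2 −= (3)R3 → (0, 0, 1, 0, 2)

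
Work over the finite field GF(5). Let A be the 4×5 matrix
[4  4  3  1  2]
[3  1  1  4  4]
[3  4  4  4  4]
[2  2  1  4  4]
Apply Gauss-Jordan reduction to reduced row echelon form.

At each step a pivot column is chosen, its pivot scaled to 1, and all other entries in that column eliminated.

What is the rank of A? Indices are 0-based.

pivot(0,0)=4: scale R0 → (1, 1, 2, 4, 3)
  clear (1,0): R1 −= (3)R0 → (0, 3, 0, 2, 0)
  clear (2,0): R2 −= (3)R0 → (0, 1, 3, 2, 0)
  clear (3,0): R3 −= (2)R0 → (0, 0, 2, 1, 3)
pivot(1,1)=3: scale R1 → (0, 1, 0, 4, 0)
  clear (0,1): R0 −= (1)R1 → (1, 0, 2, 0, 3)
  clear (2,1): R2 −= (1)R1 → (0, 0, 3, 3, 0)
pivot(2,2)=3: scale R2 → (0, 0, 1, 1, 0)
  clear (0,2): R0 −= (2)R2 → (1, 0, 0, 3, 3)
  clear (3,2): R3 −= (2)R2 → (0, 0, 0, 4, 3)
pivot(3,3)=4: scale R3 → (0, 0, 0, 1, 2)
  clear (0,3): R0 −= (3)R3 → (1, 0, 0, 0, 2)
  clear (1,3): R1 −= (4)R3 → (0, 1, 0, 0, 2)
  clear (2,3): R2 −= (1)R3 → (0, 0, 1, 0, 3)

rank = 4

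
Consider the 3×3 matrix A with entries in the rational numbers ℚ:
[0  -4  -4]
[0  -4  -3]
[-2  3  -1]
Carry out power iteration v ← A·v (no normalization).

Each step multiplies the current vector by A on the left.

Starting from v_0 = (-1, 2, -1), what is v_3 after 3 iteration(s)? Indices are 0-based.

v_0 = (-1, 2, -1).
v_1 = A·v_0 = (-4, -5, 9).
v_2 = A·v_1 = (-16, -7, -16).
v_3 = A·v_2 = (92, 76, 27).

v_3 = (92, 76, 27)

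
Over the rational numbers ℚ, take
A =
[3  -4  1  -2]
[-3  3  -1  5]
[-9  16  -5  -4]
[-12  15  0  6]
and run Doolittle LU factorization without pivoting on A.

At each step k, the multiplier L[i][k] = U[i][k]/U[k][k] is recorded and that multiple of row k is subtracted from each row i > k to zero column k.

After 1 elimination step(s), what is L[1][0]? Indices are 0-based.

L[1][0] = -1

k=0: U[0][0]=3
  eliminate (1,0): mult=-1, new row 1: (0, -1, 0, 3); set L[1][0]=-1
  eliminate (2,0): mult=-3, new row 2: (0, 4, -2, -10); set L[2][0]=-3
  eliminate (3,0): mult=-4, new row 3: (0, -1, 4, -2); set L[3][0]=-4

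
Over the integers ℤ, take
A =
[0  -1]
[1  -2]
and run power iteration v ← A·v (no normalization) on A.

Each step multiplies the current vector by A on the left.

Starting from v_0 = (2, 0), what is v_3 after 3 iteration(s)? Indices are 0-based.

v_0 = (2, 0).
v_1 = A·v_0 = (0, 2).
v_2 = A·v_1 = (-2, -4).
v_3 = A·v_2 = (4, 6).

v_3 = (4, 6)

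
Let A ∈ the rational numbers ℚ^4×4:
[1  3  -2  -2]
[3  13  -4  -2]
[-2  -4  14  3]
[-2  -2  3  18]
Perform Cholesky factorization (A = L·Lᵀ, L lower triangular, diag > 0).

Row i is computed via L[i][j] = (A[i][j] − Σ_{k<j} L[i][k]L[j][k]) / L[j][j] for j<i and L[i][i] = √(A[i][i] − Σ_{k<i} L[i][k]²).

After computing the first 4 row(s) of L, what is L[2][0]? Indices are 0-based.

L[2][0] = -2

Step 1: L[0][0] = √(1) = 1.
  L[1][0] = (3) / L[0][0] = 3.
Step 2: L[1][1] = √(4) = 2.
  L[2][0] = (-2) / L[0][0] = -2.
  L[2][1] = (2) / L[1][1] = 1.
Step 3: L[2][2] = √(9) = 3.
  L[3][0] = (-2) / L[0][0] = -2.
  L[3][1] = (4) / L[1][1] = 2.
  L[3][2] = (-3) / L[2][2] = -1.
Step 4: L[3][3] = √(9) = 3.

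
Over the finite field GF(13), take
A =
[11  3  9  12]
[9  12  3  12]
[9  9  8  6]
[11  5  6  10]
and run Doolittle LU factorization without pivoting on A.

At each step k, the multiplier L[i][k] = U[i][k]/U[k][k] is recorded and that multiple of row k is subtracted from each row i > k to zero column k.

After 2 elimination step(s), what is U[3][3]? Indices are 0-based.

U[3][3] = 2

Step 1: pivot at (0,0) is 11.
  row1 ← row1 − (2)·row0  ⇒  L[1][0]=2, U row1=(0, 6, 11, 1)
  row2 ← row2 − (2)·row0  ⇒  L[2][0]=2, U row2=(0, 3, 3, 8)
  row3 ← row3 − (1)·row0  ⇒  L[3][0]=1, U row3=(0, 2, 10, 11)
Step 2: pivot at (1,1) is 6.
  row2 ← row2 − (7)·row1  ⇒  L[2][1]=7, U row2=(0, 0, 4, 1)
  row3 ← row3 − (9)·row1  ⇒  L[3][1]=9, U row3=(0, 0, 2, 2)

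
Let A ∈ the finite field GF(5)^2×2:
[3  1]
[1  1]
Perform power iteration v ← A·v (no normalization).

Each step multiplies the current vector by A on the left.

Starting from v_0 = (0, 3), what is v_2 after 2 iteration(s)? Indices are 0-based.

v_0 = (0, 3).
v_1 = A·v_0 = (3, 3).
v_2 = A·v_1 = (2, 1).

v_2 = (2, 1)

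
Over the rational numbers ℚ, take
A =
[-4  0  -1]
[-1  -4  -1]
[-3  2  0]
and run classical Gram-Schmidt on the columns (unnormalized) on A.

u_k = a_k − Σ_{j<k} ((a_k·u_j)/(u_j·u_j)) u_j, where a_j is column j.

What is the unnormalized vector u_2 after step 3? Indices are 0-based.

Step 1: u_0 = a_0 = (-4, -1, -3).
Step 2: u_1 = a_1 − (-1/13)·u_0 = (-4/13, -53/13, 23/13).
Step 3: u_2 = a_2 − (5/26)·u_0 − (19/86)·u_1 = (-7/43, 4/43, 8/43).

u_2 = (-7/43, 4/43, 8/43)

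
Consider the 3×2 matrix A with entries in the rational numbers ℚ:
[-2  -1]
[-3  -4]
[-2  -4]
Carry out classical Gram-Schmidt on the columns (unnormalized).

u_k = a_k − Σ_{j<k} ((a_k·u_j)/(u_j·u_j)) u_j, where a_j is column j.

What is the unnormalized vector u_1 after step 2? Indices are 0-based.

u_1 = (27/17, -2/17, -24/17)

Step 1: u_0 = a_0 = (-2, -3, -2).
Step 2: u_1 = a_1 − (22/17)·u_0 = (27/17, -2/17, -24/17).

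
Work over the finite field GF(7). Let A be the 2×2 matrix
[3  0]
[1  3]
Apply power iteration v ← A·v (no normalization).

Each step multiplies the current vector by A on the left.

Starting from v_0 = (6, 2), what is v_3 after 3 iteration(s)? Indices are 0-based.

v_0 = (6, 2).
v_1 = A·v_0 = (4, 5).
v_2 = A·v_1 = (5, 5).
v_3 = A·v_2 = (1, 6).

v_3 = (1, 6)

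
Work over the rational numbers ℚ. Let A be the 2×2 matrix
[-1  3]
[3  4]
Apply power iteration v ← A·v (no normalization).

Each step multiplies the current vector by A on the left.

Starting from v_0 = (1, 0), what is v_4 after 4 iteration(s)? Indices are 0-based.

v_0 = (1, 0).
v_1 = A·v_0 = (-1, 3).
v_2 = A·v_1 = (10, 9).
v_3 = A·v_2 = (17, 66).
v_4 = A·v_3 = (181, 315).

v_4 = (181, 315)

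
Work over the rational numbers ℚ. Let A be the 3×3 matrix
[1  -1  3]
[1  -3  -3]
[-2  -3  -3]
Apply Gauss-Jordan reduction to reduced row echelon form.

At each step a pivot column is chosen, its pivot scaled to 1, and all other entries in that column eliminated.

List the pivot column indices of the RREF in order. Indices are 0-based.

[1] R0 /= 1  ⇒  (1, -1, 3)
     R1 -= 1·R0  ⇒  (0, -2, -6)
     R2 -= -2·R0  ⇒  (0, -5, 3)
[2] R1 /= -2  ⇒  (0, 1, 3)
     R0 -= -1·R1  ⇒  (1, 0, 6)
     R2 -= -5·R1  ⇒  (0, 0, 18)
[3] R2 /= 18  ⇒  (0, 0, 1)
     R0 -= 6·R2  ⇒  (1, 0, 0)
     R1 -= 3·R2  ⇒  (0, 1, 0)

pivot columns: 0, 1, 2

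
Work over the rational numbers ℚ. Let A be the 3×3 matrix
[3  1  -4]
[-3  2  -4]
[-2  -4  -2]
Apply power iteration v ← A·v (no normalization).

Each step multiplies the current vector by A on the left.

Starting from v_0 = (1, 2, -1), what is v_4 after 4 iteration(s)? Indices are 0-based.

v_4 = (1387, -457, -6)

v_0 = (1, 2, -1).
v_1 = A·v_0 = (9, 5, -8).
v_2 = A·v_1 = (64, 15, -22).
v_3 = A·v_2 = (295, -74, -144).
v_4 = A·v_3 = (1387, -457, -6).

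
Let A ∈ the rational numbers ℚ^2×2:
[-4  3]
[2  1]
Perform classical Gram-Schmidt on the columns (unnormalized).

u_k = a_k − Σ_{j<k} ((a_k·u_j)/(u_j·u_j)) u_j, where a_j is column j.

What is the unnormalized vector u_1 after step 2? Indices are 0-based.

u_1 = (1, 2)

Step 1: u_0 = a_0 = (-4, 2).
Step 2: u_1 = a_1 − (-1/2)·u_0 = (1, 2).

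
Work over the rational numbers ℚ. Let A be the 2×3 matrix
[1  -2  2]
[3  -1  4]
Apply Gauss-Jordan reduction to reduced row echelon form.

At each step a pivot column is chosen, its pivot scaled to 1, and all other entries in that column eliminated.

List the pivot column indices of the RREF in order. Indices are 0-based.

pivot columns: 0, 1

step 1: normalize row 0 (÷1) = (1, -2, 2)
  row 1: subtract 3×row0 = (0, 5, -2)
step 2: normalize row 1 (÷5) = (0, 1, -2/5)
  row 0: subtract -2×row1 = (1, 0, 6/5)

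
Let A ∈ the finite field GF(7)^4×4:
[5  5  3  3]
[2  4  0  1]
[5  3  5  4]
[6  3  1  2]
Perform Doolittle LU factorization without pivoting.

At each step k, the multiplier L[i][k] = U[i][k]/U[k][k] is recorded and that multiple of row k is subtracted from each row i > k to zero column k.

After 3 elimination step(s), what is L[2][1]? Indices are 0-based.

L[2][1] = 6

Step 1: pivot at (0,0) is 5.
  row1 ← row1 − (6)·row0  ⇒  L[1][0]=6, U row1=(0, 2, 3, 4)
  row2 ← row2 − (1)·row0  ⇒  L[2][0]=1, U row2=(0, 5, 2, 1)
  row3 ← row3 − (4)·row0  ⇒  L[3][0]=4, U row3=(0, 4, 3, 4)
Step 2: pivot at (1,1) is 2.
  row2 ← row2 − (6)·row1  ⇒  L[2][1]=6, U row2=(0, 0, 5, 5)
  row3 ← row3 − (2)·row1  ⇒  L[3][1]=2, U row3=(0, 0, 4, 3)
Step 3: pivot at (2,2) is 5.
  row3 ← row3 − (5)·row2  ⇒  L[3][2]=5, U row3=(0, 0, 0, 6)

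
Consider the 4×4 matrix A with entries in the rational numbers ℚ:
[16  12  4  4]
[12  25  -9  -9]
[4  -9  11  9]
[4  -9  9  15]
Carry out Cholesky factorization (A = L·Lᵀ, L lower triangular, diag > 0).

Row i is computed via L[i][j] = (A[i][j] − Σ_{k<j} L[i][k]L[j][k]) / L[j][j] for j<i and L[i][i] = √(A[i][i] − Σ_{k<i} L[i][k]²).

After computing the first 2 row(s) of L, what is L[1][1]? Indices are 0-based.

L[1][1] = 4

Step 1: L[0][0] = √(16) = 4.
  L[1][0] = (12) / L[0][0] = 3.
Step 2: L[1][1] = √(16) = 4.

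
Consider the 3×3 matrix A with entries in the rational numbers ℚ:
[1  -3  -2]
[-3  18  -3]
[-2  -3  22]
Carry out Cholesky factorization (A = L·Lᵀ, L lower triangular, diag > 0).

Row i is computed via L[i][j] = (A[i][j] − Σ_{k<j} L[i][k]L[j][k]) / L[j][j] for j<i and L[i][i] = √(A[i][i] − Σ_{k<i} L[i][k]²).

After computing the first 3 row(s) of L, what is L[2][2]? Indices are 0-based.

L[2][2] = 3

Step 1: L[0][0] = √(1) = 1.
  L[1][0] = (-3) / L[0][0] = -3.
Step 2: L[1][1] = √(9) = 3.
  L[2][0] = (-2) / L[0][0] = -2.
  L[2][1] = (-9) / L[1][1] = -3.
Step 3: L[2][2] = √(9) = 3.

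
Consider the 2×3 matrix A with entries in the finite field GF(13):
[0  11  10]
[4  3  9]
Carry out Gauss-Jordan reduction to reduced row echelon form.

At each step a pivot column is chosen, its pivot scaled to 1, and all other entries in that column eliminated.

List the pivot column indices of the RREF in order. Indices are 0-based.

[1] R0 <-> R1
[1] R0 /= 4  ⇒  (1, 4, 12)
[2] R1 /= 11  ⇒  (0, 1, 8)
     R0 -= 4·R1  ⇒  (1, 0, 6)

pivot columns: 0, 1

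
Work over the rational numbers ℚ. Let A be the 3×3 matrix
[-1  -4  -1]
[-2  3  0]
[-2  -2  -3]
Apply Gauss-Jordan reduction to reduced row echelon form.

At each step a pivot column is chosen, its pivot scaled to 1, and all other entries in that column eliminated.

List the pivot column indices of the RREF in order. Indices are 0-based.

pivot(0,0)=-1: scale R0 → (1, 4, 1)
  clear (1,0): R1 −= (-2)R0 → (0, 11, 2)
  clear (2,0): R2 −= (-2)R0 → (0, 6, -1)
pivot(1,1)=11: scale R1 → (0, 1, 2/11)
  clear (0,1): R0 −= (4)R1 → (1, 0, 3/11)
  clear (2,1): R2 −= (6)R1 → (0, 0, -23/11)
pivot(2,2)=-23/11: scale R2 → (0, 0, 1)
  clear (0,2): R0 −= (3/11)R2 → (1, 0, 0)
  clear (1,2): R1 −= (2/11)R2 → (0, 1, 0)

pivot columns: 0, 1, 2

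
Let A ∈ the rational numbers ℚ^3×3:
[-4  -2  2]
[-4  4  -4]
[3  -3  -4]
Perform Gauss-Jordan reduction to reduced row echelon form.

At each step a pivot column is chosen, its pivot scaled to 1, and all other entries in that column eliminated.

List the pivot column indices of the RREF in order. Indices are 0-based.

pivot columns: 0, 1, 2

[1] R0 /= -4  ⇒  (1, 1/2, -1/2)
     R1 -= -4·R0  ⇒  (0, 6, -6)
     R2 -= 3·R0  ⇒  (0, -9/2, -5/2)
[2] R1 /= 6  ⇒  (0, 1, -1)
     R0 -= 1/2·R1  ⇒  (1, 0, 0)
     R2 -= -9/2·R1  ⇒  (0, 0, -7)
[3] R2 /= -7  ⇒  (0, 0, 1)
     R1 -= -1·R2  ⇒  (0, 1, 0)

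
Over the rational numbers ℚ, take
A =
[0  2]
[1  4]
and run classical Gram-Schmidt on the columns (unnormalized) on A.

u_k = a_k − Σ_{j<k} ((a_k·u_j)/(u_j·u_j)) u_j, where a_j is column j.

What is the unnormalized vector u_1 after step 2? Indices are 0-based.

Step 1: u_0 = a_0 = (0, 1).
Step 2: u_1 = a_1 − (4)·u_0 = (2, 0).

u_1 = (2, 0)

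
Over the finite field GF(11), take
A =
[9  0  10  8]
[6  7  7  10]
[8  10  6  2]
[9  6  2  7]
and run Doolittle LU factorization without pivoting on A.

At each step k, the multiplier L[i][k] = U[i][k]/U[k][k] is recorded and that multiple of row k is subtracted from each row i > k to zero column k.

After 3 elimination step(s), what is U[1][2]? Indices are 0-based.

[col 0] pivot 9
  R1 -= 8*R0 → (0, 7, 4, 1)  (L[1][0] := 8)
  R2 -= 7*R0 → (0, 10, 2, 1)  (L[2][0] := 7)
  R3 -= 1*R0 → (0, 6, 3, 10)  (L[3][0] := 1)
[col 1] pivot 7
  R2 -= 3*R1 → (0, 0, 1, 9)  (L[2][1] := 3)
  R3 -= 4*R1 → (0, 0, 9, 6)  (L[3][1] := 4)
[col 2] pivot 1
  R3 -= 9*R2 → (0, 0, 0, 2)  (L[3][2] := 9)

U[1][2] = 4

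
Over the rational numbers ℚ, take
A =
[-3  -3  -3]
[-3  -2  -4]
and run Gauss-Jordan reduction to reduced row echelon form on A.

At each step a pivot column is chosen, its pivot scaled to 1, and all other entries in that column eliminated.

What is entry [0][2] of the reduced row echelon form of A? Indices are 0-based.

M[0][2] = 2

pivot(0,0)=-3: scale R0 → (1, 1, 1)
  clear (1,0): R1 −= (-3)R0 → (0, 1, -1)
pivot(1,1)=1: scale R1 → (0, 1, -1)
  clear (0,1): R0 −= (1)R1 → (1, 0, 2)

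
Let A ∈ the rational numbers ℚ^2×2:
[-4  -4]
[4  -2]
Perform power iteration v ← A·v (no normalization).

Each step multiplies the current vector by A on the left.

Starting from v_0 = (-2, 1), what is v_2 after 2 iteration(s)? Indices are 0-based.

v_2 = (24, 36)

v_0 = (-2, 1).
v_1 = A·v_0 = (4, -10).
v_2 = A·v_1 = (24, 36).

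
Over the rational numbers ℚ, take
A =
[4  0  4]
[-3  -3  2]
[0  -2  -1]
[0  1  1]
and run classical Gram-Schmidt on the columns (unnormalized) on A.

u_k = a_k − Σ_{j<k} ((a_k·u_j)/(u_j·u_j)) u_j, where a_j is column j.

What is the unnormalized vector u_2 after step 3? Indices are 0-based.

Step 1: u_0 = a_0 = (4, -3, 0, 0).
Step 2: u_1 = a_1 − (9/25)·u_0 = (-36/25, -48/25, -2, 1).
Step 3: u_2 = a_2 − (2/5)·u_0 − (-165/269)·u_1 = (408/269, 544/269, -599/269, 434/269).

u_2 = (408/269, 544/269, -599/269, 434/269)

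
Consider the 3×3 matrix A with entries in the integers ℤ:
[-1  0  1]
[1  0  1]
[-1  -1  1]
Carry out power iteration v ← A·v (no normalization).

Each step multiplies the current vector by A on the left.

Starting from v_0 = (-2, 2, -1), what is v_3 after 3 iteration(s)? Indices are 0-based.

v_0 = (-2, 2, -1).
v_1 = A·v_0 = (1, -3, -1).
v_2 = A·v_1 = (-2, 0, 1).
v_3 = A·v_2 = (3, -1, 3).

v_3 = (3, -1, 3)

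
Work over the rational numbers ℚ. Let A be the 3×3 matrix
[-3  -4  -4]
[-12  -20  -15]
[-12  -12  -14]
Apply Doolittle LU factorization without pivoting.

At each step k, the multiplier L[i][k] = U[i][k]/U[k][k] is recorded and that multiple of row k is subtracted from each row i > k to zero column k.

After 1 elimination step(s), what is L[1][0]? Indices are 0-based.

Step 1: pivot at (0,0) is -3.
  row1 ← row1 − (4)·row0  ⇒  L[1][0]=4, U row1=(0, -4, 1)
  row2 ← row2 − (4)·row0  ⇒  L[2][0]=4, U row2=(0, 4, 2)

L[1][0] = 4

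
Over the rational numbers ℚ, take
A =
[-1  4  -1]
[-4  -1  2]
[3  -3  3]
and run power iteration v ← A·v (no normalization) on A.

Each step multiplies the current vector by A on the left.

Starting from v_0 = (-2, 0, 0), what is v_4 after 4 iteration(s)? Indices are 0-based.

v_0 = (-2, 0, 0).
v_1 = A·v_0 = (2, 8, -6).
v_2 = A·v_1 = (36, -28, -36).
v_3 = A·v_2 = (-112, -188, 84).
v_4 = A·v_3 = (-724, 804, 480).

v_4 = (-724, 804, 480)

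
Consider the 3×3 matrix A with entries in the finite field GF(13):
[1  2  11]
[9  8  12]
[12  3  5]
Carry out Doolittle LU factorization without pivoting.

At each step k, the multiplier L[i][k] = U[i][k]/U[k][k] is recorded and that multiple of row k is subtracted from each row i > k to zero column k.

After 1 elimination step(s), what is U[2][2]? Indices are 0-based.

[col 0] pivot 1
  R1 -= 9*R0 → (0, 3, 4)  (L[1][0] := 9)
  R2 -= 12*R0 → (0, 5, 3)  (L[2][0] := 12)

U[2][2] = 3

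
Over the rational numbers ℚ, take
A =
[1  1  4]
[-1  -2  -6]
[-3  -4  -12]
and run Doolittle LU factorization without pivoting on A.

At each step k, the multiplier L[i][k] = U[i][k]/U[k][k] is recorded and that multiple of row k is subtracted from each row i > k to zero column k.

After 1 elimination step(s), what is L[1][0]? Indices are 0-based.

L[1][0] = -1

Step 1: pivot at (0,0) is 1.
  row1 ← row1 − (-1)·row0  ⇒  L[1][0]=-1, U row1=(0, -1, -2)
  row2 ← row2 − (-3)·row0  ⇒  L[2][0]=-3, U row2=(0, -1, 0)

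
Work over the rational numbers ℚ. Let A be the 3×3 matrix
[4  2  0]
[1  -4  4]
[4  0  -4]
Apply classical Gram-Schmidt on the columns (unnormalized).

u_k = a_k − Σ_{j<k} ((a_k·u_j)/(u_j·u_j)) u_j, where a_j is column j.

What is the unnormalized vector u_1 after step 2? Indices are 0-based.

Step 1: u_0 = a_0 = (4, 1, 4).
Step 2: u_1 = a_1 − (4/33)·u_0 = (50/33, -136/33, -16/33).

u_1 = (50/33, -136/33, -16/33)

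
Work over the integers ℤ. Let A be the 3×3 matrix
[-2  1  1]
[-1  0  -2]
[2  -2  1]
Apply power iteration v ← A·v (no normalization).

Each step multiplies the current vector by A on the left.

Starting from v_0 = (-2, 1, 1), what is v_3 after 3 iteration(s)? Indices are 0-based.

v_0 = (-2, 1, 1).
v_1 = A·v_0 = (6, 0, -5).
v_2 = A·v_1 = (-17, 4, 7).
v_3 = A·v_2 = (45, 3, -35).

v_3 = (45, 3, -35)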